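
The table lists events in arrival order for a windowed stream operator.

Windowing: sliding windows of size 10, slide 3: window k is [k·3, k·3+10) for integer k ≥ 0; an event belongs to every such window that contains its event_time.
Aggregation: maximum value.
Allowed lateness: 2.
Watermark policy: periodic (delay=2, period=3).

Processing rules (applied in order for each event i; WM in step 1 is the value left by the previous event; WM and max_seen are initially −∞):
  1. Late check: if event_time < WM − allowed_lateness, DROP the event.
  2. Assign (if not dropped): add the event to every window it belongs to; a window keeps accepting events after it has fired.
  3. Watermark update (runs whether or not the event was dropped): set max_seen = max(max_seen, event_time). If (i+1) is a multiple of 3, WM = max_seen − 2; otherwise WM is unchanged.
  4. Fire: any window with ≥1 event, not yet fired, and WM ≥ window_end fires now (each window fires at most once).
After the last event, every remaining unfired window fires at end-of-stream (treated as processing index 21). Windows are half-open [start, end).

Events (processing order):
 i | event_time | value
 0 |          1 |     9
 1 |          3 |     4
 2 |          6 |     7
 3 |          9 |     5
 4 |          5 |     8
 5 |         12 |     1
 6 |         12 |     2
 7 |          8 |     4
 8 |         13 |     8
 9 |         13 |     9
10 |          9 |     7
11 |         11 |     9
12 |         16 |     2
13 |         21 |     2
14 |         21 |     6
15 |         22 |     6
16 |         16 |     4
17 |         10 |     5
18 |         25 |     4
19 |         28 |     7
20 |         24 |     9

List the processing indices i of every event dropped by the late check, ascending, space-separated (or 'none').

i=0 t=1 v=9: → [0,10); WM=−∞
i=1 t=3 v=4: → [3,13),[0,10); WM=−∞
i=2 t=6 v=7: → [6,16),[3,13),[0,10); WM=4
i=3 t=9 v=5: → [9,19),[6,16),[3,13),[0,10); WM=4
i=4 t=5 v=8: → [3,13),[0,10); WM=4
i=5 t=12 v=1: → [12,22),[9,19),[6,16),[3,13); WM=10; [0,10) fires=9
i=6 t=12 v=2: → [12,22),[9,19),[6,16),[3,13); WM=10
i=7 t=8 v=4: → [6,16),[3,13),[0,10); WM=10
i=8 t=13 v=8: → [12,22),[9,19),[6,16); WM=11
i=9 t=13 v=9: → [12,22),[9,19),[6,16); WM=11
i=10 t=9 v=7: → [9,19),[6,16),[3,13),[0,10); WM=11
i=11 t=11 v=9: → [9,19),[6,16),[3,13); WM=11
i=12 t=16 v=2: → [15,25),[12,22),[9,19); WM=11
i=13 t=21 v=2: → [21,31),[18,28),[15,25),[12,22); WM=11
i=14 t=21 v=6: → [21,31),[18,28),[15,25),[12,22); WM=19; [3,13) fires=9 [6,16) fires=9 [9,19) fires=9
i=15 t=22 v=6: → [21,31),[18,28),[15,25); WM=19
i=16 t=16 v=4: DROP (t<19-2); WM=19
i=17 t=10 v=5: DROP (t<19-2); WM=20
i=18 t=25 v=4: → [24,34),[21,31),[18,28); WM=20
i=19 t=28 v=7: → [27,37),[24,34),[21,31); WM=20
i=20 t=24 v=9: → [24,34),[21,31),[18,28),[15,25); WM=26; [12,22) fires=9 [15,25) fires=9

16 17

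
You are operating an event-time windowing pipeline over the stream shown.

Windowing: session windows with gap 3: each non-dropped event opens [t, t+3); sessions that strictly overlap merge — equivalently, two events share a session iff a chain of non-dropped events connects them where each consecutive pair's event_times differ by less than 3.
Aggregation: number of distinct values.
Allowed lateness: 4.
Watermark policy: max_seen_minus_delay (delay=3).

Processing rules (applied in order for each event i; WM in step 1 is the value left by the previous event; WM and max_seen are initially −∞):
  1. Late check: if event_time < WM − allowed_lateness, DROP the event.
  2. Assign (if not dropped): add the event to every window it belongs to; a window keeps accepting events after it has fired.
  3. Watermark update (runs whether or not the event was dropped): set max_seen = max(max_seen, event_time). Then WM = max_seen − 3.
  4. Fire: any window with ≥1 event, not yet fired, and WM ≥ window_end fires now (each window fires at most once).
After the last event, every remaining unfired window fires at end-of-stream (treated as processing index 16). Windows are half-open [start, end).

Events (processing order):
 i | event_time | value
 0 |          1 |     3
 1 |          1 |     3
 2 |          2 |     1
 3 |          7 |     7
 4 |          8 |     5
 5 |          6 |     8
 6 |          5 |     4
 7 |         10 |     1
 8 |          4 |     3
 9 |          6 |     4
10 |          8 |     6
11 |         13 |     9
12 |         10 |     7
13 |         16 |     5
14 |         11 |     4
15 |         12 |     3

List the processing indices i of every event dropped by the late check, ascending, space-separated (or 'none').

i=0 t=1 v=3: → [1,4); WM=-2
i=1 t=1 v=3: → [1,4); WM=-2
i=2 t=2 v=1: → [1,5); WM=-1
i=3 t=7 v=7: → [7,10); WM=4
i=4 t=8 v=5: → [7,11); WM=5
i=5 t=6 v=8: → [6,11); WM=5
i=6 t=5 v=4: → [5,11); WM=5
i=7 t=10 v=1: → [5,13); WM=7
i=8 t=4 v=3: → [1,13); WM=7
i=9 t=6 v=4: → [1,13); WM=7
i=10 t=8 v=6: → [1,13); WM=7
i=11 t=13 v=9: → [13,16); WM=10
i=12 t=10 v=7: → [1,13); WM=10
i=13 t=16 v=5: → [16,19); WM=13
i=14 t=11 v=4: → [1,16); WM=13
i=15 t=12 v=3: → [1,16); WM=13

none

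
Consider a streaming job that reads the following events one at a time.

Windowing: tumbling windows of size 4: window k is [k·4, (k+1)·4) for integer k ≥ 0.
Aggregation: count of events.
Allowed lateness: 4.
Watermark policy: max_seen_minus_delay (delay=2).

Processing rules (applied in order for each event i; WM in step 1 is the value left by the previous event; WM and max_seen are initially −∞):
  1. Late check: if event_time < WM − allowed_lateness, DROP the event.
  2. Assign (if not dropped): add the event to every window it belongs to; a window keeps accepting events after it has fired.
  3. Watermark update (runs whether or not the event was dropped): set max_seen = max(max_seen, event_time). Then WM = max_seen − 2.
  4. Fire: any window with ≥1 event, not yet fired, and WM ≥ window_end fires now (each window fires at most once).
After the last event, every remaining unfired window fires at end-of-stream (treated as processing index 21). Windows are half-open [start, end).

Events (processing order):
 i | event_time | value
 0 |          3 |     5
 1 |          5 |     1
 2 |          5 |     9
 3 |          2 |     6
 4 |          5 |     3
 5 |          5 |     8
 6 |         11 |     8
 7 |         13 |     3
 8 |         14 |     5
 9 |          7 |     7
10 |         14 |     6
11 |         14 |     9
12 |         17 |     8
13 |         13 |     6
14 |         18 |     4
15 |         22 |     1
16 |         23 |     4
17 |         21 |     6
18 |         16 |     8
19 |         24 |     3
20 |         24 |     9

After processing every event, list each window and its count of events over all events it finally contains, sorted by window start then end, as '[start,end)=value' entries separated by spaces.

[0,4)=2 [4,8)=4 [8,12)=1 [12,16)=5 [16,20)=2 [20,24)=3 [24,28)=2

i=0 t=3 v=5: → [0,4); WM=1
i=1 t=5 v=1: → [4,8); WM=3
i=2 t=5 v=9: → [4,8); WM=3
i=3 t=2 v=6: → [0,4); WM=3
i=4 t=5 v=3: → [4,8); WM=3
i=5 t=5 v=8: → [4,8); WM=3
i=6 t=11 v=8: → [8,12); WM=9; [0,4) fires=2 [4,8) fires=4
i=7 t=13 v=3: → [12,16); WM=11
i=8 t=14 v=5: → [12,16); WM=12; [8,12) fires=1
i=9 t=7 v=7: DROP (t<12-4); WM=12
i=10 t=14 v=6: → [12,16); WM=12
i=11 t=14 v=9: → [12,16); WM=12
i=12 t=17 v=8: → [16,20); WM=15
i=13 t=13 v=6: → [12,16); WM=15
i=14 t=18 v=4: → [16,20); WM=16; [12,16) fires=5
i=15 t=22 v=1: → [20,24); WM=20; [16,20) fires=2
i=16 t=23 v=4: → [20,24); WM=21
i=17 t=21 v=6: → [20,24); WM=21
i=18 t=16 v=8: DROP (t<21-4); WM=21
i=19 t=24 v=3: → [24,28); WM=22
i=20 t=24 v=9: → [24,28); WM=22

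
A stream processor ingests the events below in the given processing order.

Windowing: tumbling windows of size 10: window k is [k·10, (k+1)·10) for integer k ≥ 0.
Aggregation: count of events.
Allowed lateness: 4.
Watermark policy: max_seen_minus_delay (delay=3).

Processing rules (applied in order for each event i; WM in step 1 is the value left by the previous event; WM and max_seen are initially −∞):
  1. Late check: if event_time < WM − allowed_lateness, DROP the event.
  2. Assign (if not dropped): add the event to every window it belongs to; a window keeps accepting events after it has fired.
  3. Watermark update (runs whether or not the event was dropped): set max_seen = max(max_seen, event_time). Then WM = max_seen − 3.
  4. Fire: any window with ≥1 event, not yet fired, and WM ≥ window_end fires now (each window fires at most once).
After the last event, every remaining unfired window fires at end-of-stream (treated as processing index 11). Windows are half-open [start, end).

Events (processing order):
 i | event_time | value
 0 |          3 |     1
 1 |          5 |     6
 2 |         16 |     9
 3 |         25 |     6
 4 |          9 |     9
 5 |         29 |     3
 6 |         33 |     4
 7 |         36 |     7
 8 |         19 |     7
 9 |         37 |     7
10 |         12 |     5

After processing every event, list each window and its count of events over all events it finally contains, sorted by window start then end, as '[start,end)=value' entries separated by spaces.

i=0 t=3 v=1: → [0,10); WM=0
i=1 t=5 v=6: → [0,10); WM=2
i=2 t=16 v=9: → [10,20); WM=13; [0,10) fires=2
i=3 t=25 v=6: → [20,30); WM=22; [10,20) fires=1
i=4 t=9 v=9: DROP (t<22-4); WM=22
i=5 t=29 v=3: → [20,30); WM=26
i=6 t=33 v=4: → [30,40); WM=30; [20,30) fires=2
i=7 t=36 v=7: → [30,40); WM=33
i=8 t=19 v=7: DROP (t<33-4); WM=33
i=9 t=37 v=7: → [30,40); WM=34
i=10 t=12 v=5: DROP (t<34-4); WM=34

[0,10)=2 [10,20)=1 [20,30)=2 [30,40)=3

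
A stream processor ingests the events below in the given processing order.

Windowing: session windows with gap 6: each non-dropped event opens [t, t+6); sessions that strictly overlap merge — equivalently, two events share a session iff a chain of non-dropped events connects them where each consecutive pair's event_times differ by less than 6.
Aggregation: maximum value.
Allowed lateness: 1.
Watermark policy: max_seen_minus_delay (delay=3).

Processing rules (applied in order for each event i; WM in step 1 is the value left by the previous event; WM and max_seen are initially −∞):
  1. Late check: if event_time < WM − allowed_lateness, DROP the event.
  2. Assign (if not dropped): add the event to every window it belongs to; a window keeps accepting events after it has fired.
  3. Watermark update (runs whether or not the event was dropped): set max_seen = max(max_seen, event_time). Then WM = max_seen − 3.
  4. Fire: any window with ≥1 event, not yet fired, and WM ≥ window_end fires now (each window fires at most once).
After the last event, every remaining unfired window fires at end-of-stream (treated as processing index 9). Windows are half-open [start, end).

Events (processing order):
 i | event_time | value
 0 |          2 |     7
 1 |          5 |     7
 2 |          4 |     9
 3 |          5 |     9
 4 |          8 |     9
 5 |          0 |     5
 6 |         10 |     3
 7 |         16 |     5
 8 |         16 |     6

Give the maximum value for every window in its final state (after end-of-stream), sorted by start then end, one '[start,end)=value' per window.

[2,16)=9 [16,22)=6

i=0 t=2 v=7: → [2,8); WM=-1
i=1 t=5 v=7: → [2,11); WM=2
i=2 t=4 v=9: → [2,11); WM=2
i=3 t=5 v=9: → [2,11); WM=2
i=4 t=8 v=9: → [2,14); WM=5
i=5 t=0 v=5: DROP (t<5-1); WM=5
i=6 t=10 v=3: → [2,16); WM=7
i=7 t=16 v=5: → [16,22); WM=13
i=8 t=16 v=6: → [16,22); WM=13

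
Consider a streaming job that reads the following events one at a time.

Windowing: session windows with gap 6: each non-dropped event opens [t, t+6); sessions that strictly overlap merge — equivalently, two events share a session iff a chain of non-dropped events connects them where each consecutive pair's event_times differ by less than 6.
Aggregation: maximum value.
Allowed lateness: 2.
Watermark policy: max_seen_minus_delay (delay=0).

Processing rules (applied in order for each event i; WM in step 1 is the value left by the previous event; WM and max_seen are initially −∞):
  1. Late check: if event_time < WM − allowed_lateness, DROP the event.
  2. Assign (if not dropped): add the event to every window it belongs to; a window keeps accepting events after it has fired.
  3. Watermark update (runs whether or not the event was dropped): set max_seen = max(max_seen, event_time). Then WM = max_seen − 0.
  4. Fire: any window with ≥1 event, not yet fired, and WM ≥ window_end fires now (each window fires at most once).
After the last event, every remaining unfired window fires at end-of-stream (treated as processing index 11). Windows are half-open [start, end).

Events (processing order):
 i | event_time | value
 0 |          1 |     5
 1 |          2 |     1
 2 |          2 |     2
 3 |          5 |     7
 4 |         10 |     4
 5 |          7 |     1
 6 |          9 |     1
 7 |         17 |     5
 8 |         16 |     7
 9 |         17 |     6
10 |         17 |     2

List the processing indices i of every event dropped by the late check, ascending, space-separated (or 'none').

5

i=0 t=1 v=5: → [1,7); WM=1
i=1 t=2 v=1: → [1,8); WM=2
i=2 t=2 v=2: → [1,8); WM=2
i=3 t=5 v=7: → [1,11); WM=5
i=4 t=10 v=4: → [1,16); WM=10
i=5 t=7 v=1: DROP (t<10-2); WM=10
i=6 t=9 v=1: → [1,16); WM=10
i=7 t=17 v=5: → [17,23); WM=17
i=8 t=16 v=7: → [16,23); WM=17
i=9 t=17 v=6: → [16,23); WM=17
i=10 t=17 v=2: → [16,23); WM=17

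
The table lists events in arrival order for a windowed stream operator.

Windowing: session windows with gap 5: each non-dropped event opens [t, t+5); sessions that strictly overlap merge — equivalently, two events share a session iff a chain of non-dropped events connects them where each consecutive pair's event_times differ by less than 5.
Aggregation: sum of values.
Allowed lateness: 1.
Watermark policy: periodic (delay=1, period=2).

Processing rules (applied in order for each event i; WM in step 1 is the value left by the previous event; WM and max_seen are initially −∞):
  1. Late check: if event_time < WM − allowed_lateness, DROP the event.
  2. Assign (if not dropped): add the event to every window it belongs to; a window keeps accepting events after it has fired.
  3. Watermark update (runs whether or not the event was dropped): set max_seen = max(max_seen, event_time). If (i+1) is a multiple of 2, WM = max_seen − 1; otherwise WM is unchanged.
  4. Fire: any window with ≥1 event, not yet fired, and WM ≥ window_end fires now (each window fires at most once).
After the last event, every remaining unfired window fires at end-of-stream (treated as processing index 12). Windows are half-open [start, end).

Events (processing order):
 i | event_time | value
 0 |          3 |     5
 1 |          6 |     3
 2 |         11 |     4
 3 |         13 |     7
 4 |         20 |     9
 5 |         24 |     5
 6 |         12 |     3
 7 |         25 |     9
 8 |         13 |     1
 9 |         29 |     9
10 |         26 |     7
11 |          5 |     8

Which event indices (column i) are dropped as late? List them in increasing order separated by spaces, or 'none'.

6 8 10 11

i=0 t=3 v=5: → [3,8); WM=−∞
i=1 t=6 v=3: → [3,11); WM=5
i=2 t=11 v=4: → [11,16); WM=5
i=3 t=13 v=7: → [11,18); WM=12
i=4 t=20 v=9: → [20,25); WM=12
i=5 t=24 v=5: → [20,29); WM=23
i=6 t=12 v=3: DROP (t<23-1); WM=23
i=7 t=25 v=9: → [20,30); WM=24
i=8 t=13 v=1: DROP (t<24-1); WM=24
i=9 t=29 v=9: → [20,34); WM=28
i=10 t=26 v=7: DROP (t<28-1); WM=28
i=11 t=5 v=8: DROP (t<28-1); WM=28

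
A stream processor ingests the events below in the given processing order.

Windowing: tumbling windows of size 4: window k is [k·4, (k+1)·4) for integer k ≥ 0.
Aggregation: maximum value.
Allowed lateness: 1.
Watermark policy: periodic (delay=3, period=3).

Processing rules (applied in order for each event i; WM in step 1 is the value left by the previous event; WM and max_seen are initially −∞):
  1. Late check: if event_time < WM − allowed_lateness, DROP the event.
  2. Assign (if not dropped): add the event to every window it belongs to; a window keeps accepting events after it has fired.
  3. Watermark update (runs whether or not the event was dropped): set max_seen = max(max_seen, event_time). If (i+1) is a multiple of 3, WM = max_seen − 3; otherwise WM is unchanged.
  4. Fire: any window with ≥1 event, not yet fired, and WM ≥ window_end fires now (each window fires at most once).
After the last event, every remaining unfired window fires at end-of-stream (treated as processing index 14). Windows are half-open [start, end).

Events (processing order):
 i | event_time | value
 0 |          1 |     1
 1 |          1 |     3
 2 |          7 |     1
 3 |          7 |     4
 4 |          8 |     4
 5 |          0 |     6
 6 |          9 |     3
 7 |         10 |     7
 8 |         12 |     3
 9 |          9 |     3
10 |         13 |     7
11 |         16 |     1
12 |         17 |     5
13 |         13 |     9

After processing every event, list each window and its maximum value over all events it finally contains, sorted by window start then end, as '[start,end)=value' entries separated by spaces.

i=0 t=1 v=1: → [0,4); WM=−∞
i=1 t=1 v=3: → [0,4); WM=−∞
i=2 t=7 v=1: → [4,8); WM=4; [0,4) fires=3
i=3 t=7 v=4: → [4,8); WM=4
i=4 t=8 v=4: → [8,12); WM=4
i=5 t=0 v=6: DROP (t<4-1); WM=5
i=6 t=9 v=3: → [8,12); WM=5
i=7 t=10 v=7: → [8,12); WM=5
i=8 t=12 v=3: → [12,16); WM=9; [4,8) fires=4
i=9 t=9 v=3: → [8,12); WM=9
i=10 t=13 v=7: → [12,16); WM=9
i=11 t=16 v=1: → [16,20); WM=13; [8,12) fires=7
i=12 t=17 v=5: → [16,20); WM=13
i=13 t=13 v=9: → [12,16); WM=13

[0,4)=3 [4,8)=4 [8,12)=7 [12,16)=9 [16,20)=5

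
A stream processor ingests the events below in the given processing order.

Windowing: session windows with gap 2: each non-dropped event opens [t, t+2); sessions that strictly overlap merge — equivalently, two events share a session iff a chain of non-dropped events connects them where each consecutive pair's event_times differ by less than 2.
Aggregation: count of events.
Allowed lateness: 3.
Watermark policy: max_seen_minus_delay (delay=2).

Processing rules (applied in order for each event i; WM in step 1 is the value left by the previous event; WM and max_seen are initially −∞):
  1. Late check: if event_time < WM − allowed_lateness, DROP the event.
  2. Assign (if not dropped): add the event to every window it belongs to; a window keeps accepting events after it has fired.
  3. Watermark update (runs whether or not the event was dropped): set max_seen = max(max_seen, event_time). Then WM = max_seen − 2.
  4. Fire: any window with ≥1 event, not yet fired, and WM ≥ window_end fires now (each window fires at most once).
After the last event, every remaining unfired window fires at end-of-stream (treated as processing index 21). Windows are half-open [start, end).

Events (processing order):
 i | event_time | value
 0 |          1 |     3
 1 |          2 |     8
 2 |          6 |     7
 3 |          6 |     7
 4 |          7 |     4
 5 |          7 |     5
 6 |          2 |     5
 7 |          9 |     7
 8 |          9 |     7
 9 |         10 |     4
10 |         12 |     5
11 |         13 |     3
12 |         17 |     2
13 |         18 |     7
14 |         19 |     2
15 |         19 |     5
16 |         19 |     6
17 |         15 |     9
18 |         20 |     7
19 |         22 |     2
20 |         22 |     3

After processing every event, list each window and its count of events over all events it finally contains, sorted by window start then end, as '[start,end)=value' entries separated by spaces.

[1,4)=3 [6,9)=4 [9,12)=3 [12,15)=2 [15,17)=1 [17,22)=6 [22,24)=2

i=0 t=1 v=3: → [1,3); WM=-1
i=1 t=2 v=8: → [1,4); WM=0
i=2 t=6 v=7: → [6,8); WM=4
i=3 t=6 v=7: → [6,8); WM=4
i=4 t=7 v=4: → [6,9); WM=5
i=5 t=7 v=5: → [6,9); WM=5
i=6 t=2 v=5: → [1,4); WM=5
i=7 t=9 v=7: → [9,11); WM=7
i=8 t=9 v=7: → [9,11); WM=7
i=9 t=10 v=4: → [9,12); WM=8
i=10 t=12 v=5: → [12,14); WM=10
i=11 t=13 v=3: → [12,15); WM=11
i=12 t=17 v=2: → [17,19); WM=15
i=13 t=18 v=7: → [17,20); WM=16
i=14 t=19 v=2: → [17,21); WM=17
i=15 t=19 v=5: → [17,21); WM=17
i=16 t=19 v=6: → [17,21); WM=17
i=17 t=15 v=9: → [15,17); WM=17
i=18 t=20 v=7: → [17,22); WM=18
i=19 t=22 v=2: → [22,24); WM=20
i=20 t=22 v=3: → [22,24); WM=20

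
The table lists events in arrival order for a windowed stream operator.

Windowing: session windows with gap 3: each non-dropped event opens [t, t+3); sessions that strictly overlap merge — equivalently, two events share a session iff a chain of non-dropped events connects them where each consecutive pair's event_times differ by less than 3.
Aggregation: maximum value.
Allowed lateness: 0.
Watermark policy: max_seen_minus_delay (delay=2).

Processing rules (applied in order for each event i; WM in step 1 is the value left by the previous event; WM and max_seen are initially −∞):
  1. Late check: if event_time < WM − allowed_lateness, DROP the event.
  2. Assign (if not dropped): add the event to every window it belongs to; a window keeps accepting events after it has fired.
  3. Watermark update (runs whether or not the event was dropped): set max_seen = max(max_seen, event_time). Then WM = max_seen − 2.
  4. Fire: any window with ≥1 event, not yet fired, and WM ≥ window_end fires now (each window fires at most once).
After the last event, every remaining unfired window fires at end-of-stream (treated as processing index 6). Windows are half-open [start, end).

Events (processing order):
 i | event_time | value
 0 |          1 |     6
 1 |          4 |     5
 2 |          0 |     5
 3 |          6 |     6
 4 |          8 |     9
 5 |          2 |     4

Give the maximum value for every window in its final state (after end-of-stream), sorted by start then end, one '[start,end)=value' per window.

[1,4)=6 [4,11)=9

i=0 t=1 v=6: → [1,4); WM=-1
i=1 t=4 v=5: → [4,7); WM=2
i=2 t=0 v=5: DROP (t<2-0); WM=2
i=3 t=6 v=6: → [4,9); WM=4
i=4 t=8 v=9: → [4,11); WM=6
i=5 t=2 v=4: DROP (t<6-0); WM=6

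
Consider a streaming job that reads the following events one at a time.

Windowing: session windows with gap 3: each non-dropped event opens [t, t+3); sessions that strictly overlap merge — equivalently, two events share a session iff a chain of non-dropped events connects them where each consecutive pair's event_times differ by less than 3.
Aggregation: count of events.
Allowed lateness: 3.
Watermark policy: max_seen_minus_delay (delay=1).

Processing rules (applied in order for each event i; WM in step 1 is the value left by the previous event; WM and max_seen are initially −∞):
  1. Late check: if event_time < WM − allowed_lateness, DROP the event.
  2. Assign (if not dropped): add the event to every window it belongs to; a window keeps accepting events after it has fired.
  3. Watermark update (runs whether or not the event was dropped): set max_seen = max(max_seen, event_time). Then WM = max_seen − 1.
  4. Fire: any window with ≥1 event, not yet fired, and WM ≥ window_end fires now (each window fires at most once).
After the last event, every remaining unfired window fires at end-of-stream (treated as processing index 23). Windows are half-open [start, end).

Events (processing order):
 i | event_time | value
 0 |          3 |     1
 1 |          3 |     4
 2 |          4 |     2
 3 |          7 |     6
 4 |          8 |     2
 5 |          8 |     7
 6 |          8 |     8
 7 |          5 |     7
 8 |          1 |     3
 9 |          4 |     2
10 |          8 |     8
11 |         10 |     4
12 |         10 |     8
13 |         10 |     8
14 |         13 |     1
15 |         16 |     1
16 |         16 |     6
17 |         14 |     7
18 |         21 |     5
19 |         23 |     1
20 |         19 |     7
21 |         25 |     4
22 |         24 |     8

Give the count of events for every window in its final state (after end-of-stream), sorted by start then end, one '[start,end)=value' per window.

i=0 t=3 v=1: → [3,6); WM=2
i=1 t=3 v=4: → [3,6); WM=2
i=2 t=4 v=2: → [3,7); WM=3
i=3 t=7 v=6: → [7,10); WM=6
i=4 t=8 v=2: → [7,11); WM=7
i=5 t=8 v=7: → [7,11); WM=7
i=6 t=8 v=8: → [7,11); WM=7
i=7 t=5 v=7: → [3,11); WM=7
i=8 t=1 v=3: DROP (t<7-3); WM=7
i=9 t=4 v=2: → [3,11); WM=7
i=10 t=8 v=8: → [3,11); WM=7
i=11 t=10 v=4: → [3,13); WM=9
i=12 t=10 v=8: → [3,13); WM=9
i=13 t=10 v=8: → [3,13); WM=9
i=14 t=13 v=1: → [13,16); WM=12
i=15 t=16 v=1: → [16,19); WM=15
i=16 t=16 v=6: → [16,19); WM=15
i=17 t=14 v=7: → [13,19); WM=15
i=18 t=21 v=5: → [21,24); WM=20
i=19 t=23 v=1: → [21,26); WM=22
i=20 t=19 v=7: → [19,26); WM=22
i=21 t=25 v=4: → [19,28); WM=24
i=22 t=24 v=8: → [19,28); WM=24

[3,13)=13 [13,19)=4 [19,28)=5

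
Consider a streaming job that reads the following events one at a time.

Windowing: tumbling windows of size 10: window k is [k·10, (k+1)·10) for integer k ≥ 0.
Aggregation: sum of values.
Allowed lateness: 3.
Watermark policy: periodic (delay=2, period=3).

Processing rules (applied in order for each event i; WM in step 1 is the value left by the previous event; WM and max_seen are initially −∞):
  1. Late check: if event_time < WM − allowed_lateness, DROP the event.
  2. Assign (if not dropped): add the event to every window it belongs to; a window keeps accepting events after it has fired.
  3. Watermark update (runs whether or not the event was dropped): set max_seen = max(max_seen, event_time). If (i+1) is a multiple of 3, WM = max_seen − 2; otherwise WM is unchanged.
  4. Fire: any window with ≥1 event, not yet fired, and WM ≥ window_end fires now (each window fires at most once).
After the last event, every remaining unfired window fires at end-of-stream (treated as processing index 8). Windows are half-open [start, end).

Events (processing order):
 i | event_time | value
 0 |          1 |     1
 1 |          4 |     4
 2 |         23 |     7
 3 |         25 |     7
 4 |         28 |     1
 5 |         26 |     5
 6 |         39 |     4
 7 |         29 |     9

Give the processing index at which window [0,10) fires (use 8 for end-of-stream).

i=0 t=1 v=1: → [0,10); WM=−∞
i=1 t=4 v=4: → [0,10); WM=−∞
i=2 t=23 v=7: → [20,30); WM=21; [0,10) fires=5
i=3 t=25 v=7: → [20,30); WM=21
i=4 t=28 v=1: → [20,30); WM=21
i=5 t=26 v=5: → [20,30); WM=26
i=6 t=39 v=4: → [30,40); WM=26
i=7 t=29 v=9: → [20,30); WM=26

2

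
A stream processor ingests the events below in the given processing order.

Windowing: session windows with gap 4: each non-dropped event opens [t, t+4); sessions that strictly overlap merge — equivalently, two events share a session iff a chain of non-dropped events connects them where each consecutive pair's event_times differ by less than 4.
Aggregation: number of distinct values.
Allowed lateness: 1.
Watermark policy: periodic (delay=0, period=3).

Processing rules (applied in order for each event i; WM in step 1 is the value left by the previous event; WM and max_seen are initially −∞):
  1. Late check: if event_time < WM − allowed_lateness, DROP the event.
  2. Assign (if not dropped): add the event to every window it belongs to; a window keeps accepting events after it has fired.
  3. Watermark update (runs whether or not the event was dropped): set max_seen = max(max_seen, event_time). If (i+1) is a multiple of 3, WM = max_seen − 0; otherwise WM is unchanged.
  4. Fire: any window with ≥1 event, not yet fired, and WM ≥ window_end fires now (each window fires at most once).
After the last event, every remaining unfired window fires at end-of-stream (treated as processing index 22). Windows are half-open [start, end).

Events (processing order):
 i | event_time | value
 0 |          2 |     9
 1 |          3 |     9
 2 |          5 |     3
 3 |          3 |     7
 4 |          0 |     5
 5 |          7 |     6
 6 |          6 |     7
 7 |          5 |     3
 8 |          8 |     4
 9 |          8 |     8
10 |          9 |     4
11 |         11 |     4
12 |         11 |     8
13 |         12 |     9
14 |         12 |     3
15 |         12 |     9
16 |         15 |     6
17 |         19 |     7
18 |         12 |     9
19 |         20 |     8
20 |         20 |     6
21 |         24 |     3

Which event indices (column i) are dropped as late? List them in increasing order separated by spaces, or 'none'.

3 4 7 18

i=0 t=2 v=9: → [2,6); WM=−∞
i=1 t=3 v=9: → [2,7); WM=−∞
i=2 t=5 v=3: → [2,9); WM=5
i=3 t=3 v=7: DROP (t<5-1); WM=5
i=4 t=0 v=5: DROP (t<5-1); WM=5
i=5 t=7 v=6: → [2,11); WM=7
i=6 t=6 v=7: → [2,11); WM=7
i=7 t=5 v=3: DROP (t<7-1); WM=7
i=8 t=8 v=4: → [2,12); WM=8
i=9 t=8 v=8: → [2,12); WM=8
i=10 t=9 v=4: → [2,13); WM=8
i=11 t=11 v=4: → [2,15); WM=11
i=12 t=11 v=8: → [2,15); WM=11
i=13 t=12 v=9: → [2,16); WM=11
i=14 t=12 v=3: → [2,16); WM=12
i=15 t=12 v=9: → [2,16); WM=12
i=16 t=15 v=6: → [2,19); WM=12
i=17 t=19 v=7: → [19,23); WM=19
i=18 t=12 v=9: DROP (t<19-1); WM=19
i=19 t=20 v=8: → [19,24); WM=19
i=20 t=20 v=6: → [19,24); WM=20
i=21 t=24 v=3: → [24,28); WM=20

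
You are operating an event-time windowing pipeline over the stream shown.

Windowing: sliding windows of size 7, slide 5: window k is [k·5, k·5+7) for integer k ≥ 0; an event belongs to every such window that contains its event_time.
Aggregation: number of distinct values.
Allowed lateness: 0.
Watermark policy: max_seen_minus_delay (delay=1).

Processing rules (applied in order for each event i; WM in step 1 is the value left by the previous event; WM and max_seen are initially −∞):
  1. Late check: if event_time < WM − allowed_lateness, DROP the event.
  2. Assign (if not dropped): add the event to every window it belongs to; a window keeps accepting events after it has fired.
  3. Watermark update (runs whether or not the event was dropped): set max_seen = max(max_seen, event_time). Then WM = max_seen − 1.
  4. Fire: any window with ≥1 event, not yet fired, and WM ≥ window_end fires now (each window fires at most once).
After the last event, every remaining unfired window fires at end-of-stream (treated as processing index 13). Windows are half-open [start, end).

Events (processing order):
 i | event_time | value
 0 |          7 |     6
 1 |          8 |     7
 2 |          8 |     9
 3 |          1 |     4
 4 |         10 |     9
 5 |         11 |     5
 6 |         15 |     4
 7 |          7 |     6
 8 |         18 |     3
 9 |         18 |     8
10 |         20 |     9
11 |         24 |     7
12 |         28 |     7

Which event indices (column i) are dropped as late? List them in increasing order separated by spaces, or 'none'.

3 7

i=0 t=7 v=6: → [5,12); WM=6
i=1 t=8 v=7: → [5,12); WM=7
i=2 t=8 v=9: → [5,12); WM=7
i=3 t=1 v=4: DROP (t<7-0); WM=7
i=4 t=10 v=9: → [10,17),[5,12); WM=9
i=5 t=11 v=5: → [10,17),[5,12); WM=10
i=6 t=15 v=4: → [15,22),[10,17); WM=14; [5,12) fires=4
i=7 t=7 v=6: DROP (t<14-0); WM=14
i=8 t=18 v=3: → [15,22); WM=17; [10,17) fires=3
i=9 t=18 v=8: → [15,22); WM=17
i=10 t=20 v=9: → [20,27),[15,22); WM=19
i=11 t=24 v=7: → [20,27); WM=23; [15,22) fires=4
i=12 t=28 v=7: → [25,32); WM=27; [20,27) fires=2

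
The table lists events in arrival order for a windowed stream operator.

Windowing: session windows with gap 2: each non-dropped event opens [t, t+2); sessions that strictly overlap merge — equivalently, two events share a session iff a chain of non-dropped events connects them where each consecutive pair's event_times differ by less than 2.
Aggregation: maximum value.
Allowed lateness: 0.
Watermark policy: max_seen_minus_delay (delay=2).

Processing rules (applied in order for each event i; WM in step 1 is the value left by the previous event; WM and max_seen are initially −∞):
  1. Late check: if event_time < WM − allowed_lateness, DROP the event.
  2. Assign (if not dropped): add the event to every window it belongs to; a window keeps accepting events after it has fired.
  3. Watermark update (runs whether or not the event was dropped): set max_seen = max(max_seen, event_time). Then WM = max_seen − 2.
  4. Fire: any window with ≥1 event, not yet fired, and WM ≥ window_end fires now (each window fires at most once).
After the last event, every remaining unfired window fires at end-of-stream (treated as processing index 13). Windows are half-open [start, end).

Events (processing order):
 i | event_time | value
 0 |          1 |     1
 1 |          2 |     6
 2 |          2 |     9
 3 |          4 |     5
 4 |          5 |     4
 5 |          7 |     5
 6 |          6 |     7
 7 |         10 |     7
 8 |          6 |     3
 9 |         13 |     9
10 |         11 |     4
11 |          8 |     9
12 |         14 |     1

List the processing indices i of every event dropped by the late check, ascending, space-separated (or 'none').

i=0 t=1 v=1: → [1,3); WM=-1
i=1 t=2 v=6: → [1,4); WM=0
i=2 t=2 v=9: → [1,4); WM=0
i=3 t=4 v=5: → [4,6); WM=2
i=4 t=5 v=4: → [4,7); WM=3
i=5 t=7 v=5: → [7,9); WM=5
i=6 t=6 v=7: → [4,9); WM=5
i=7 t=10 v=7: → [10,12); WM=8
i=8 t=6 v=3: DROP (t<8-0); WM=8
i=9 t=13 v=9: → [13,15); WM=11
i=10 t=11 v=4: → [10,13); WM=11
i=11 t=8 v=9: DROP (t<11-0); WM=11
i=12 t=14 v=1: → [13,16); WM=12

8 11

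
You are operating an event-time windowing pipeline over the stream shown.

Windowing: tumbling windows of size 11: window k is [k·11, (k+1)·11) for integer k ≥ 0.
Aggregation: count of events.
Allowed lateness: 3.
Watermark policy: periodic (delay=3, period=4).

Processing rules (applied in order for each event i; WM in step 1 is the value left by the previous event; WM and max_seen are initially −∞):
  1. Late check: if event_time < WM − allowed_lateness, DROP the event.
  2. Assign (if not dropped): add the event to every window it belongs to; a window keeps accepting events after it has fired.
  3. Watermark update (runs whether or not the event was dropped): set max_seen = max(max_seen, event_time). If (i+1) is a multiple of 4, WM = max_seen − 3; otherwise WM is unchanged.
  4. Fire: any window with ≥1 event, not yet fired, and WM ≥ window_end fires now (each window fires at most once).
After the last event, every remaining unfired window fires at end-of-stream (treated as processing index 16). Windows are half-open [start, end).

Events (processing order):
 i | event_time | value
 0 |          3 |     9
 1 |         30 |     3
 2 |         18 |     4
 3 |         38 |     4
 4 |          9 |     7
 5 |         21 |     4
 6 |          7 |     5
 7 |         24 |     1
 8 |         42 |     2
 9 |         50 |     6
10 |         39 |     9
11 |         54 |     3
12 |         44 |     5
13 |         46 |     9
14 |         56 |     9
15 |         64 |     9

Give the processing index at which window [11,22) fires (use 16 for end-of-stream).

i=0 t=3 v=9: → [0,11); WM=−∞
i=1 t=30 v=3: → [22,33); WM=−∞
i=2 t=18 v=4: → [11,22); WM=−∞
i=3 t=38 v=4: → [33,44); WM=35; [0,11) fires=1 [11,22) fires=1 [22,33) fires=1
i=4 t=9 v=7: DROP (t<35-3); WM=35
i=5 t=21 v=4: DROP (t<35-3); WM=35
i=6 t=7 v=5: DROP (t<35-3); WM=35
i=7 t=24 v=1: DROP (t<35-3); WM=35
i=8 t=42 v=2: → [33,44); WM=35
i=9 t=50 v=6: → [44,55); WM=35
i=10 t=39 v=9: → [33,44); WM=35
i=11 t=54 v=3: → [44,55); WM=51; [33,44) fires=3
i=12 t=44 v=5: DROP (t<51-3); WM=51
i=13 t=46 v=9: DROP (t<51-3); WM=51
i=14 t=56 v=9: → [55,66); WM=51
i=15 t=64 v=9: → [55,66); WM=61; [44,55) fires=2

3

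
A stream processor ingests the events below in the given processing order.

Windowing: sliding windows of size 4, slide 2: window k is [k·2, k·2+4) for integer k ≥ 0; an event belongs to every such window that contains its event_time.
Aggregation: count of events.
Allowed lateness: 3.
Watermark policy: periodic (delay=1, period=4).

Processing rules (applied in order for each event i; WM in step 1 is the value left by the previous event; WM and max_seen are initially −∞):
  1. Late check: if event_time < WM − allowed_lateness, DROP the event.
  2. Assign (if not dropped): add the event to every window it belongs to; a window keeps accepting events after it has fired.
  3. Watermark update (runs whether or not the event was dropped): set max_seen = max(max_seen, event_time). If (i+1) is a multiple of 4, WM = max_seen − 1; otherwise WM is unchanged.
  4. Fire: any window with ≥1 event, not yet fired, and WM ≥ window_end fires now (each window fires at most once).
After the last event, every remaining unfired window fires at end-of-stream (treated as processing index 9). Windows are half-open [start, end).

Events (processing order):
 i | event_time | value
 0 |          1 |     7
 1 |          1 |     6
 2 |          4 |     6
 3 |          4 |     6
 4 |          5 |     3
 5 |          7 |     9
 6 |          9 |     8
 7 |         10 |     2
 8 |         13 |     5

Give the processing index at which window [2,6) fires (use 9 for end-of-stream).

7

i=0 t=1 v=7: → [0,4); WM=−∞
i=1 t=1 v=6: → [0,4); WM=−∞
i=2 t=4 v=6: → [4,8),[2,6); WM=−∞
i=3 t=4 v=6: → [4,8),[2,6); WM=3
i=4 t=5 v=3: → [4,8),[2,6); WM=3
i=5 t=7 v=9: → [6,10),[4,8); WM=3
i=6 t=9 v=8: → [8,12),[6,10); WM=3
i=7 t=10 v=2: → [10,14),[8,12); WM=9; [0,4) fires=2 [2,6) fires=3 [4,8) fires=4
i=8 t=13 v=5: → [12,16),[10,14); WM=9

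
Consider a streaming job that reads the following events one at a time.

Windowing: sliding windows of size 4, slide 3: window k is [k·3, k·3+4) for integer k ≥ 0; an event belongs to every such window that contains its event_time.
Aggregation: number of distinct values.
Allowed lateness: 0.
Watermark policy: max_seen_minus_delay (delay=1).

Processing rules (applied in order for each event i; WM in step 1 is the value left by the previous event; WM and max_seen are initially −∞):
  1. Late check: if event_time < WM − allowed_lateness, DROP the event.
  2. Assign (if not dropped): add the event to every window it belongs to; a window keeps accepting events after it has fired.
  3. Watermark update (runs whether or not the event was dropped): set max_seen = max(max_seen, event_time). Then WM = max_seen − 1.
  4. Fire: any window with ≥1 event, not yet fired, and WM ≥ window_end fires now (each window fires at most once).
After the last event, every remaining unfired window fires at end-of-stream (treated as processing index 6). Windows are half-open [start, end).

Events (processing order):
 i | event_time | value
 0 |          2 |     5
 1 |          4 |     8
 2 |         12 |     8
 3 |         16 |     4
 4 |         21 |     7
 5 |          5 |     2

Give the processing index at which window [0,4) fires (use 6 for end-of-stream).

2

i=0 t=2 v=5: → [0,4); WM=1
i=1 t=4 v=8: → [3,7); WM=3
i=2 t=12 v=8: → [12,16),[9,13); WM=11; [0,4) fires=1 [3,7) fires=1
i=3 t=16 v=4: → [15,19); WM=15; [9,13) fires=1
i=4 t=21 v=7: → [21,25),[18,22); WM=20; [12,16) fires=1 [15,19) fires=1
i=5 t=5 v=2: DROP (t<20-0); WM=20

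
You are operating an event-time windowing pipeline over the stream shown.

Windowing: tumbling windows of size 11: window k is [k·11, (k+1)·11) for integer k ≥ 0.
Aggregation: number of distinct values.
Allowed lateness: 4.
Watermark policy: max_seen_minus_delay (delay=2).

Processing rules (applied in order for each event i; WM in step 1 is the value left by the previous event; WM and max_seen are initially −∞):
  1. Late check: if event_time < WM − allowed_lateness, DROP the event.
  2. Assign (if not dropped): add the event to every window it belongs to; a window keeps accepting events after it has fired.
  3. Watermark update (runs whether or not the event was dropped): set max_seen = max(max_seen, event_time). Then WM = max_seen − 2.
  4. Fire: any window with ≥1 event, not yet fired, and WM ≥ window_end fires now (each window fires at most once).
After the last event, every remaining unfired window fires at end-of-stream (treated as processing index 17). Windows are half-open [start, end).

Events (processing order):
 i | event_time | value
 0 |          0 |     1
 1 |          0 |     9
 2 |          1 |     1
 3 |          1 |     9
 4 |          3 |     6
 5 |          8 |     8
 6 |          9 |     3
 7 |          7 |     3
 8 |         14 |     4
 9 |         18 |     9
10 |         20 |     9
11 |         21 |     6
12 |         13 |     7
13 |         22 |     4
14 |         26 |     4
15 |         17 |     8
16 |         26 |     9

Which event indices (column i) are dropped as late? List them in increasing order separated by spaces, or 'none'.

12 15

i=0 t=0 v=1: → [0,11); WM=-2
i=1 t=0 v=9: → [0,11); WM=-2
i=2 t=1 v=1: → [0,11); WM=-1
i=3 t=1 v=9: → [0,11); WM=-1
i=4 t=3 v=6: → [0,11); WM=1
i=5 t=8 v=8: → [0,11); WM=6
i=6 t=9 v=3: → [0,11); WM=7
i=7 t=7 v=3: → [0,11); WM=7
i=8 t=14 v=4: → [11,22); WM=12; [0,11) fires=5
i=9 t=18 v=9: → [11,22); WM=16
i=10 t=20 v=9: → [11,22); WM=18
i=11 t=21 v=6: → [11,22); WM=19
i=12 t=13 v=7: DROP (t<19-4); WM=19
i=13 t=22 v=4: → [22,33); WM=20
i=14 t=26 v=4: → [22,33); WM=24; [11,22) fires=3
i=15 t=17 v=8: DROP (t<24-4); WM=24
i=16 t=26 v=9: → [22,33); WM=24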